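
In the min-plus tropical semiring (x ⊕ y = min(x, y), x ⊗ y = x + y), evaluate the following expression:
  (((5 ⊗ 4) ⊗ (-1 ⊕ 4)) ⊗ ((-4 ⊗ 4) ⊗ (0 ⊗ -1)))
(((5 ⊗ 4) ⊗ (-1 ⊕ 4)) ⊗ ((-4 ⊗ 4) ⊗ (0 ⊗ -1))) = 7

Expand innermost to outermost. Recall ⊕ takes the minimum of its arguments and ⊗ takes their sum. Working out the expression (((5 ⊗ 4) ⊗ (-1 ⊕ 4)) ⊗ ((-4 ⊗ 4) ⊗ (0 ⊗ -1))) gives 7.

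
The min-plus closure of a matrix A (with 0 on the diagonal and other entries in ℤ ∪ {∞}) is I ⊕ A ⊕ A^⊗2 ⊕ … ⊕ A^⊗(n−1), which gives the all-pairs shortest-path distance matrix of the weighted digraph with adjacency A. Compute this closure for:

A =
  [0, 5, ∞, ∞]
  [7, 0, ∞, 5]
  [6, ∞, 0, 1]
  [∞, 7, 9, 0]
Closure =
  [0, 5, 19, 10]
  [7, 0, 14, 5]
  [6, 8, 0, 1]
  [14, 7, 9, 0]

This is the Floyd-Warshall all-pairs shortest-path computation. For each intermediate vertex k = 0, 1, …, 3, update dist[i][j] ← min(dist[i][j], dist[i][k] + dist[k][j]). The final matrix gives, for each (i, j), the minimum total weight of any directed path from i to j (possibly empty when i = j).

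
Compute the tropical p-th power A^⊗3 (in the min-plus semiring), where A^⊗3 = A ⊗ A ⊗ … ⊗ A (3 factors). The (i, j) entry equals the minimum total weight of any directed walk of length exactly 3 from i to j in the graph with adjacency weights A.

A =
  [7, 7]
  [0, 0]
A^⊗3 =
  [7, 7]
  [0, 0]

Each entry (A^⊗3)_ij equals the minimum over all length-3 walks i = v_0 → v_1 → … → v_3 = j of Σ_t A[v_t][v_{t+1}]. For example, for (i, j) = (0, 1) we minimise over 4 possible intermediate vertex sequences; the minimum is 7, attained along the walk 0 → 1 → 1 → 1.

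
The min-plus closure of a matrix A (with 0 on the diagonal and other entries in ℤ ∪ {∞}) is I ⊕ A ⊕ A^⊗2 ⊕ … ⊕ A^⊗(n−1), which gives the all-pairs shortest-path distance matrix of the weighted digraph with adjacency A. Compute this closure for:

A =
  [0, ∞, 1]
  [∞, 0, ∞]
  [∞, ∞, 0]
Closure =
  [0, ∞, 1]
  [∞, 0, ∞]
  [∞, ∞, 0]

This is the Floyd-Warshall all-pairs shortest-path computation. For each intermediate vertex k = 0, 1, …, 2, update dist[i][j] ← min(dist[i][j], dist[i][k] + dist[k][j]). The final matrix gives, for each (i, j), the minimum total weight of any directed path from i to j (possibly empty when i = j).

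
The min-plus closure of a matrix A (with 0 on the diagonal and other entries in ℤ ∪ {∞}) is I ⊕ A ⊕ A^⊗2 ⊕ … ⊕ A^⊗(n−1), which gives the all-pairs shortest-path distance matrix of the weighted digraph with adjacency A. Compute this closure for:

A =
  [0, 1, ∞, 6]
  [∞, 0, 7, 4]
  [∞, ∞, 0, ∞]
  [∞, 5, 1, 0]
Closure =
  [0, 1, 6, 5]
  [∞, 0, 5, 4]
  [∞, ∞, 0, ∞]
  [∞, 5, 1, 0]

This is the Floyd-Warshall all-pairs shortest-path computation. For each intermediate vertex k = 0, 1, …, 3, update dist[i][j] ← min(dist[i][j], dist[i][k] + dist[k][j]). The final matrix gives, for each (i, j), the minimum total weight of any directed path from i to j (possibly empty when i = j).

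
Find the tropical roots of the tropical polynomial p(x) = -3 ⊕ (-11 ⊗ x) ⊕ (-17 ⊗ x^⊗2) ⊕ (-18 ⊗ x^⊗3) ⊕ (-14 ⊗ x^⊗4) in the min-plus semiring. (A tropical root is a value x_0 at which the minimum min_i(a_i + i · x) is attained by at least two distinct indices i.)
Roots: {-4, 1, 6, 8}

Each tropical root is a break point of the lower envelope of the lines y = a_i + i · x (there are 5 lines, with slopes 0, 1, ..., 4). Only the lines that attain the minimum somewhere contribute to roots; other lines are dominated. Here the surviving (envelope) indices are i = 4, i = 3, i = 2, i = 1, i = 0.
Intersections between consecutive envelope lines give the roots: for adjacent envelope indices i < j the intersection is x = (a_i − a_j) / (j − i). Reading off the sorted break points: {-4, 1, 6, 8}.
Verification: at each break x_0, at least two indices attain the minimum of min_i(a_i + i · x_0).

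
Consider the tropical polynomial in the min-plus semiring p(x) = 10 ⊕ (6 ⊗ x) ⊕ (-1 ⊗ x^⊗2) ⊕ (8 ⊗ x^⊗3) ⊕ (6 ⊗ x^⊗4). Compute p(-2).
p(-2) = -5

A tropical monomial a ⊗ x^⊗i evaluates to a + i · x. Evaluating each term at x = -2:
  Term 0 contributes 10 + 0 · -2 = 10
  Term 1 contributes 6 + 1 · -2 = 4
  Term 2 contributes -1 + 2 · -2 = -5
  Term 3 contributes 8 + 3 · -2 = 2
  Term 4 contributes 6 + 4 · -2 = -2
p(-2) = ⊕ of these = min[10, 4, -5, 2, -2] = -5.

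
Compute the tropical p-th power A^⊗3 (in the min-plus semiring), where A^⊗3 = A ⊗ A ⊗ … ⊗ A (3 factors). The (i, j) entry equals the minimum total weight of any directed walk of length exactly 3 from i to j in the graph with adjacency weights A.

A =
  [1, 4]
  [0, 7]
A^⊗3 =
  [3, 6]
  [2, 5]

Each entry (A^⊗3)_ij equals the minimum over all length-3 walks i = v_0 → v_1 → … → v_3 = j of Σ_t A[v_t][v_{t+1}]. For example, for (i, j) = (0, 1) we minimise over 4 possible intermediate vertex sequences; the minimum is 6, attained along the walk 0 → 0 → 0 → 1.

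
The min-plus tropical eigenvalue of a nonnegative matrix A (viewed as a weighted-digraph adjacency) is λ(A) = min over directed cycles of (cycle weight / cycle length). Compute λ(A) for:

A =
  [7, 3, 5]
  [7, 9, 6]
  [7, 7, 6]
λ(A) = 5

Enumerate directed cycles and compute their means (weight / length). Sample:
  cycle 0 → 0: weight = 7, length = 1, mean = 7/1 ≈ 7.000
  cycle 1 → 1: weight = 9, length = 1, mean = 9/1 ≈ 9.000
  cycle 2 → 2: weight = 6, length = 1, mean = 6/1 ≈ 6.000
  cycle 0 → 1 → 0: weight = 10, length = 2, mean = 10/2 ≈ 5.000
  cycle 0 → 2 → 0: weight = 12, length = 2, mean = 12/2 ≈ 6.000
  cycle 1 → 0 → 1: weight = 10, length = 2, mean = 10/2 ≈ 5.000
Minimum mean = 5.000, attained e.g. along the cycle 0 → 1 → 0 with weight 10 and length 2. So λ(A) = 10/2 = 5.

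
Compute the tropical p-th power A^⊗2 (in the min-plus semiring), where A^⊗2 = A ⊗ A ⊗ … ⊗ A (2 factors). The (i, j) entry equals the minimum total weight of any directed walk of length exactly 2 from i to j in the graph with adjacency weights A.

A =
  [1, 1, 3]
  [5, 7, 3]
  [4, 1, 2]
A^⊗2 =
  [2, 2, 4]
  [6, 4, 5]
  [5, 3, 4]

Each entry (A^⊗2)_ij equals the minimum over all length-2 walks i = v_0 → v_1 → … → v_2 = j of Σ_t A[v_t][v_{t+1}]. For example, for (i, j) = (0, 2) we minimise over 3 possible intermediate vertex sequences; the minimum is 4, attained along the walk 0 → 0 → 2.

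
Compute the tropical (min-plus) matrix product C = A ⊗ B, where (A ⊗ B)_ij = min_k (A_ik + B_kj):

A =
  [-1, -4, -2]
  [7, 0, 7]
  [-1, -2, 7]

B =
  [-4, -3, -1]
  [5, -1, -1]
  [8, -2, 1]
A ⊗ B =
  [-5, -5, -5]
  [3, -1, -1]
  [-5, -4, -3]

Apply the min-plus product entry-by-entry:
  C[0][0] = min over k of (A[0][0] + B[0][0] = -1 + -4 = -5, A[0][1] + B[1][0] = -4 + 5 = 1, A[0][2] + B[2][0] = -2 + 8 = 6) = -5 (attained at k = 0)
  C[0][1] = min over k of (A[0][0] + B[0][1] = -1 + -3 = -4, A[0][1] + B[1][1] = -4 + -1 = -5, A[0][2] + B[2][1] = -2 + -2 = -4) = -5 (attained at k = 1)
  C[0][2] = min over k of (A[0][0] + B[0][2] = -1 + -1 = -2, A[0][1] + B[1][2] = -4 + -1 = -5, A[0][2] + B[2][2] = -2 + 1 = -1) = -5 (attained at k = 1)
  C[1][0] = min over k of (A[1][0] + B[0][0] = 7 + -4 = 3, A[1][1] + B[1][0] = 0 + 5 = 5, A[1][2] + B[2][0] = 7 + 8 = 15) = 3 (attained at k = 0)
  C[1][1] = min over k of (A[1][0] + B[0][1] = 7 + -3 = 4, A[1][1] + B[1][1] = 0 + -1 = -1, A[1][2] + B[2][1] = 7 + -2 = 5) = -1 (attained at k = 1)
  C[1][2] = min over k of (A[1][0] + B[0][2] = 7 + -1 = 6, A[1][1] + B[1][2] = 0 + -1 = -1, A[1][2] + B[2][2] = 7 + 1 = 8) = -1 (attained at k = 1)
  C[2][0] = min over k of (A[2][0] + B[0][0] = -1 + -4 = -5, A[2][1] + B[1][0] = -2 + 5 = 3, A[2][2] + B[2][0] = 7 + 8 = 15) = -5 (attained at k = 0)
  C[2][1] = min over k of (A[2][0] + B[0][1] = -1 + -3 = -4, A[2][1] + B[1][1] = -2 + -1 = -3, A[2][2] + B[2][1] = 7 + -2 = 5) = -4 (attained at k = 0)
  C[2][2] = min over k of (A[2][0] + B[0][2] = -1 + -1 = -2, A[2][1] + B[1][2] = -2 + -1 = -3, A[2][2] + B[2][2] = 7 + 1 = 8) = -3 (attained at k = 1)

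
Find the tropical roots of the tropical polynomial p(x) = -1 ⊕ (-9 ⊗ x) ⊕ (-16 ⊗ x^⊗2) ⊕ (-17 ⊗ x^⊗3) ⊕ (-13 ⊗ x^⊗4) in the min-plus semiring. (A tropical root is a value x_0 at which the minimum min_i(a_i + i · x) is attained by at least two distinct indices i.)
Roots: {-4, 1, 7, 8}

Each tropical root is a break point of the lower envelope of the lines y = a_i + i · x (there are 5 lines, with slopes 0, 1, ..., 4). Only the lines that attain the minimum somewhere contribute to roots; other lines are dominated. Here the surviving (envelope) indices are i = 4, i = 3, i = 2, i = 1, i = 0.
Intersections between consecutive envelope lines give the roots: for adjacent envelope indices i < j the intersection is x = (a_i − a_j) / (j − i). Reading off the sorted break points: {-4, 1, 7, 8}.
Verification: at each break x_0, at least two indices attain the minimum of min_i(a_i + i · x_0).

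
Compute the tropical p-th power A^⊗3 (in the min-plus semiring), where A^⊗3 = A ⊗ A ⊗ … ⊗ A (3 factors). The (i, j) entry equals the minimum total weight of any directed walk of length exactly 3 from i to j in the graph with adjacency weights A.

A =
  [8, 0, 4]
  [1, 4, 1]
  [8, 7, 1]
A^⊗3 =
  [5, 1, 2]
  [2, 5, 2]
  [9, 8, 3]

Each entry (A^⊗3)_ij equals the minimum over all length-3 walks i = v_0 → v_1 → … → v_3 = j of Σ_t A[v_t][v_{t+1}]. For example, for (i, j) = (0, 2) we minimise over 9 possible intermediate vertex sequences; the minimum is 2, attained along the walk 0 → 1 → 2 → 2.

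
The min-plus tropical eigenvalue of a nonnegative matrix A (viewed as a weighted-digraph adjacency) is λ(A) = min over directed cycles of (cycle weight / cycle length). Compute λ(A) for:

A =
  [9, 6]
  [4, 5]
λ(A) = 5

Enumerate directed cycles and compute their means (weight / length). Sample:
  cycle 0 → 0: weight = 9, length = 1, mean = 9/1 ≈ 9.000
  cycle 1 → 1: weight = 5, length = 1, mean = 5/1 ≈ 5.000
  cycle 0 → 1 → 0: weight = 10, length = 2, mean = 10/2 ≈ 5.000
  cycle 1 → 0 → 1: weight = 10, length = 2, mean = 10/2 ≈ 5.000
Minimum mean = 5.000, attained e.g. along the cycle 1 → 1 with weight 5 and length 1. So λ(A) = 5/1 = 5.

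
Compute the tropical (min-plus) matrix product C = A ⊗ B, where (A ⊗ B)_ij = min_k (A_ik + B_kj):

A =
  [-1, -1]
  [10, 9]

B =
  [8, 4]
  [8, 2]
A ⊗ B =
  [7, 1]
  [17, 11]

Apply the min-plus product entry-by-entry:
  C[0][0] = min over k of (A[0][0] + B[0][0] = -1 + 8 = 7, A[0][1] + B[1][0] = -1 + 8 = 7) = 7 (attained at k = 0)
  C[0][1] = min over k of (A[0][0] + B[0][1] = -1 + 4 = 3, A[0][1] + B[1][1] = -1 + 2 = 1) = 1 (attained at k = 1)
  C[1][0] = min over k of (A[1][0] + B[0][0] = 10 + 8 = 18, A[1][1] + B[1][0] = 9 + 8 = 17) = 17 (attained at k = 1)
  C[1][1] = min over k of (A[1][0] + B[0][1] = 10 + 4 = 14, A[1][1] + B[1][1] = 9 + 2 = 11) = 11 (attained at k = 1)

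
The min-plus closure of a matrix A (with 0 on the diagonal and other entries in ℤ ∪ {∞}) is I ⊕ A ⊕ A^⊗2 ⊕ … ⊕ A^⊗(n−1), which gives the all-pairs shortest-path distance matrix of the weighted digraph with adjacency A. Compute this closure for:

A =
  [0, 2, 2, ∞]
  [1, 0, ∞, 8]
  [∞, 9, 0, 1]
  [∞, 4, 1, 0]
Closure =
  [0, 2, 2, 3]
  [1, 0, 3, 4]
  [6, 5, 0, 1]
  [5, 4, 1, 0]

This is the Floyd-Warshall all-pairs shortest-path computation. For each intermediate vertex k = 0, 1, …, 3, update dist[i][j] ← min(dist[i][j], dist[i][k] + dist[k][j]). The final matrix gives, for each (i, j), the minimum total weight of any directed path from i to j (possibly empty when i = j).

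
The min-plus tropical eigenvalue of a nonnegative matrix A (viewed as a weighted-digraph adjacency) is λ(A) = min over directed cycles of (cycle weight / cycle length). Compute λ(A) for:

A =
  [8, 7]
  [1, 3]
λ(A) = 3

Enumerate directed cycles and compute their means (weight / length). Sample:
  cycle 0 → 0: weight = 8, length = 1, mean = 8/1 ≈ 8.000
  cycle 1 → 1: weight = 3, length = 1, mean = 3/1 ≈ 3.000
  cycle 0 → 1 → 0: weight = 8, length = 2, mean = 8/2 ≈ 4.000
  cycle 1 → 0 → 1: weight = 8, length = 2, mean = 8/2 ≈ 4.000
Minimum mean = 3.000, attained e.g. along the cycle 1 → 1 with weight 3 and length 1. So λ(A) = 3/1 = 3.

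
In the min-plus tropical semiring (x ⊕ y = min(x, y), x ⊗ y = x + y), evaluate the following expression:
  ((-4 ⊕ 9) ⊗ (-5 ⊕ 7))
((-4 ⊕ 9) ⊗ (-5 ⊕ 7)) = -9

Expand innermost to outermost. Recall ⊕ takes the minimum of its arguments and ⊗ takes their sum. Working out the expression ((-4 ⊕ 9) ⊗ (-5 ⊕ 7)) gives -9.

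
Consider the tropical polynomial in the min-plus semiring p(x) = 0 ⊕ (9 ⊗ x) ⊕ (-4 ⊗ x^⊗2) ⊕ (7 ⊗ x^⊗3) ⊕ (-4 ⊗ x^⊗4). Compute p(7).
p(7) = 0

A tropical monomial a ⊗ x^⊗i evaluates to a + i · x. Evaluating each term at x = 7:
  Term 0 contributes 0 + 0 · 7 = 0
  Term 1 contributes 9 + 1 · 7 = 16
  Term 2 contributes -4 + 2 · 7 = 10
  Term 3 contributes 7 + 3 · 7 = 28
  Term 4 contributes -4 + 4 · 7 = 24
p(7) = ⊕ of these = min[0, 16, 10, 28, 24] = 0.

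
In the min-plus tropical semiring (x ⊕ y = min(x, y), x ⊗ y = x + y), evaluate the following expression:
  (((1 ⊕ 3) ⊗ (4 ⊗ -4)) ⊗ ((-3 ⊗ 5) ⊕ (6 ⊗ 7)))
(((1 ⊕ 3) ⊗ (4 ⊗ -4)) ⊗ ((-3 ⊗ 5) ⊕ (6 ⊗ 7))) = 3

Expand innermost to outermost. Recall ⊕ takes the minimum of its arguments and ⊗ takes their sum. Working out the expression (((1 ⊕ 3) ⊗ (4 ⊗ -4)) ⊗ ((-3 ⊗ 5) ⊕ (6 ⊗ 7))) gives 3.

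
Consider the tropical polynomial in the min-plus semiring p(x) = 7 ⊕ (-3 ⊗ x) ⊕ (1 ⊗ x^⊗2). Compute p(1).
p(1) = -2

A tropical monomial a ⊗ x^⊗i evaluates to a + i · x. Evaluating each term at x = 1:
  Term 0 contributes 7 + 0 · 1 = 7
  Term 1 contributes -3 + 1 · 1 = -2
  Term 2 contributes 1 + 2 · 1 = 3
p(1) = ⊕ of these = min[7, -2, 3] = -2.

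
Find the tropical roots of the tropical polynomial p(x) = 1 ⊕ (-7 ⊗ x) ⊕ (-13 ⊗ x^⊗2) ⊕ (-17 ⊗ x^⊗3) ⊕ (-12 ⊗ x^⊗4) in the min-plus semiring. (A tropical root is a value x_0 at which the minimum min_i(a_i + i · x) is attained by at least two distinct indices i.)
Roots: {-5, 4, 6, 8}

Each tropical root is a break point of the lower envelope of the lines y = a_i + i · x (there are 5 lines, with slopes 0, 1, ..., 4). Only the lines that attain the minimum somewhere contribute to roots; other lines are dominated. Here the surviving (envelope) indices are i = 4, i = 3, i = 2, i = 1, i = 0.
Intersections between consecutive envelope lines give the roots: for adjacent envelope indices i < j the intersection is x = (a_i − a_j) / (j − i). Reading off the sorted break points: {-5, 4, 6, 8}.
Verification: at each break x_0, at least two indices attain the minimum of min_i(a_i + i · x_0).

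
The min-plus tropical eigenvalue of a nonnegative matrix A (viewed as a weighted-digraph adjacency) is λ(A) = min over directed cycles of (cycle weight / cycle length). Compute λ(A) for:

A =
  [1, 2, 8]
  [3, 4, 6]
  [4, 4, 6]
λ(A) = 1

Enumerate directed cycles and compute their means (weight / length). Sample:
  cycle 0 → 0: weight = 1, length = 1, mean = 1/1 ≈ 1.000
  cycle 1 → 1: weight = 4, length = 1, mean = 4/1 ≈ 4.000
  cycle 2 → 2: weight = 6, length = 1, mean = 6/1 ≈ 6.000
  cycle 0 → 1 → 0: weight = 5, length = 2, mean = 5/2 ≈ 2.500
  cycle 0 → 2 → 0: weight = 12, length = 2, mean = 12/2 ≈ 6.000
  cycle 1 → 0 → 1: weight = 5, length = 2, mean = 5/2 ≈ 2.500
Minimum mean = 1.000, attained e.g. along the cycle 0 → 0 with weight 1 and length 1. So λ(A) = 1/1 = 1.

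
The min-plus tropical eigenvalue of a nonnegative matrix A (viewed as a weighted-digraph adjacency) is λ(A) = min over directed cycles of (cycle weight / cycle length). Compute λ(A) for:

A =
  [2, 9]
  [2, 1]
λ(A) = 1

Enumerate directed cycles and compute their means (weight / length). Sample:
  cycle 0 → 0: weight = 2, length = 1, mean = 2/1 ≈ 2.000
  cycle 1 → 1: weight = 1, length = 1, mean = 1/1 ≈ 1.000
  cycle 0 → 1 → 0: weight = 11, length = 2, mean = 11/2 ≈ 5.500
  cycle 1 → 0 → 1: weight = 11, length = 2, mean = 11/2 ≈ 5.500
Minimum mean = 1.000, attained e.g. along the cycle 1 → 1 with weight 1 and length 1. So λ(A) = 1/1 = 1.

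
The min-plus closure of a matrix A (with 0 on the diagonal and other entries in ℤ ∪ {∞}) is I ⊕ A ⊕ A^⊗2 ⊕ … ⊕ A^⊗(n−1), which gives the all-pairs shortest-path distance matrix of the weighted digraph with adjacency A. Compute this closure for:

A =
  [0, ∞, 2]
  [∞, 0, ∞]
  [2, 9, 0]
Closure =
  [0, 11, 2]
  [∞, 0, ∞]
  [2, 9, 0]

This is the Floyd-Warshall all-pairs shortest-path computation. For each intermediate vertex k = 0, 1, …, 2, update dist[i][j] ← min(dist[i][j], dist[i][k] + dist[k][j]). The final matrix gives, for each (i, j), the minimum total weight of any directed path from i to j (possibly empty when i = j).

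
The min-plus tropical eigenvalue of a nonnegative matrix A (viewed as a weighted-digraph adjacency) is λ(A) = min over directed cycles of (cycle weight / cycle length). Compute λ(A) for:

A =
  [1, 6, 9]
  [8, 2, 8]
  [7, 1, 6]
λ(A) = 1

Enumerate directed cycles and compute their means (weight / length). Sample:
  cycle 0 → 0: weight = 1, length = 1, mean = 1/1 ≈ 1.000
  cycle 1 → 1: weight = 2, length = 1, mean = 2/1 ≈ 2.000
  cycle 2 → 2: weight = 6, length = 1, mean = 6/1 ≈ 6.000
  cycle 0 → 1 → 0: weight = 14, length = 2, mean = 14/2 ≈ 7.000
  cycle 0 → 2 → 0: weight = 16, length = 2, mean = 16/2 ≈ 8.000
  cycle 1 → 0 → 1: weight = 14, length = 2, mean = 14/2 ≈ 7.000
Minimum mean = 1.000, attained e.g. along the cycle 0 → 0 with weight 1 and length 1. So λ(A) = 1/1 = 1.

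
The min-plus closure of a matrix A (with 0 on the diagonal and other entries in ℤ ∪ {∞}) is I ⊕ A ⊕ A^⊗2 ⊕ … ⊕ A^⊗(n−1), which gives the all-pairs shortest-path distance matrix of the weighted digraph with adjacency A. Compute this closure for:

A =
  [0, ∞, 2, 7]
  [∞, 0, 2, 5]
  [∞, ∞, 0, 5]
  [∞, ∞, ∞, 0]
Closure =
  [0, ∞, 2, 7]
  [∞, 0, 2, 5]
  [∞, ∞, 0, 5]
  [∞, ∞, ∞, 0]

This is the Floyd-Warshall all-pairs shortest-path computation. For each intermediate vertex k = 0, 1, …, 3, update dist[i][j] ← min(dist[i][j], dist[i][k] + dist[k][j]). The final matrix gives, for each (i, j), the minimum total weight of any directed path from i to j (possibly empty when i = j).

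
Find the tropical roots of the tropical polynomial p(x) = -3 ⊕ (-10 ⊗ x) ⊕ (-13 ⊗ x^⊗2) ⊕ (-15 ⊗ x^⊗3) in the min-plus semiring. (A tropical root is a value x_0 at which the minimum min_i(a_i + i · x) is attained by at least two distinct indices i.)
Roots: {2, 3, 7}

Each tropical root is a break point of the lower envelope of the lines y = a_i + i · x (there are 4 lines, with slopes 0, 1, ..., 3). Only the lines that attain the minimum somewhere contribute to roots; other lines are dominated. Here the surviving (envelope) indices are i = 3, i = 2, i = 1, i = 0.
Intersections between consecutive envelope lines give the roots: for adjacent envelope indices i < j the intersection is x = (a_i − a_j) / (j − i). Reading off the sorted break points: {2, 3, 7}.
Verification: at each break x_0, at least two indices attain the minimum of min_i(a_i + i · x_0).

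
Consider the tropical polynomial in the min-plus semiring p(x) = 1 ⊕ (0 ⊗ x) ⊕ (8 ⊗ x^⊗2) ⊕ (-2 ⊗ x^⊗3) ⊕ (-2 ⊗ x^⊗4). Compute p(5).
p(5) = 1

A tropical monomial a ⊗ x^⊗i evaluates to a + i · x. Evaluating each term at x = 5:
  Term 0 contributes 1 + 0 · 5 = 1
  Term 1 contributes 0 + 1 · 5 = 5
  Term 2 contributes 8 + 2 · 5 = 18
  Term 3 contributes -2 + 3 · 5 = 13
  Term 4 contributes -2 + 4 · 5 = 18
p(5) = ⊕ of these = min[1, 5, 18, 13, 18] = 1.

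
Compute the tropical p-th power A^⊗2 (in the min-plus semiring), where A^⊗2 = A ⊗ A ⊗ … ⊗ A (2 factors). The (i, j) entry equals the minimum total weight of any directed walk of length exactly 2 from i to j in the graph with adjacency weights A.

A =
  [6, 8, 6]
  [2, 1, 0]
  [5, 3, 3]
A^⊗2 =
  [10, 9, 8]
  [3, 2, 1]
  [5, 4, 3]

Each entry (A^⊗2)_ij equals the minimum over all length-2 walks i = v_0 → v_1 → … → v_2 = j of Σ_t A[v_t][v_{t+1}]. For example, for (i, j) = (0, 2) we minimise over 3 possible intermediate vertex sequences; the minimum is 8, attained along the walk 0 → 1 → 2.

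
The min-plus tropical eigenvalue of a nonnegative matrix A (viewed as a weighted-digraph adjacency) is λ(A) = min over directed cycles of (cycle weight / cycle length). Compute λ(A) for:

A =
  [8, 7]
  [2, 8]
λ(A) = 9/2

Enumerate directed cycles and compute their means (weight / length). Sample:
  cycle 0 → 0: weight = 8, length = 1, mean = 8/1 ≈ 8.000
  cycle 1 → 1: weight = 8, length = 1, mean = 8/1 ≈ 8.000
  cycle 0 → 1 → 0: weight = 9, length = 2, mean = 9/2 ≈ 4.500
  cycle 1 → 0 → 1: weight = 9, length = 2, mean = 9/2 ≈ 4.500
Minimum mean = 4.500, attained e.g. along the cycle 0 → 1 → 0 with weight 9 and length 2. So λ(A) = 9/2 = 9/2.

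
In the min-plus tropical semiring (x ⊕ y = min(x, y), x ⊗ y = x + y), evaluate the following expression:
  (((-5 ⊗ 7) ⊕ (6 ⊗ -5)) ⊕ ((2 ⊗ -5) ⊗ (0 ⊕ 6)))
(((-5 ⊗ 7) ⊕ (6 ⊗ -5)) ⊕ ((2 ⊗ -5) ⊗ (0 ⊕ 6))) = -3

Expand innermost to outermost. Recall ⊕ takes the minimum of its arguments and ⊗ takes their sum. Working out the expression (((-5 ⊗ 7) ⊕ (6 ⊗ -5)) ⊕ ((2 ⊗ -5) ⊗ (0 ⊕ 6))) gives -3.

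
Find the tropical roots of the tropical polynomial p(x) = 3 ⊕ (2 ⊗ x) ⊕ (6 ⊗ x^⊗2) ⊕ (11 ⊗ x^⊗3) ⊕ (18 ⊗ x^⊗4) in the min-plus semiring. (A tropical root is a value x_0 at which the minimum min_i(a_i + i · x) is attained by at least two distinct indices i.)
Roots: {-7, -5, -4, 1}

Each tropical root is a break point of the lower envelope of the lines y = a_i + i · x (there are 5 lines, with slopes 0, 1, ..., 4). Only the lines that attain the minimum somewhere contribute to roots; other lines are dominated. Here the surviving (envelope) indices are i = 4, i = 3, i = 2, i = 1, i = 0.
Intersections between consecutive envelope lines give the roots: for adjacent envelope indices i < j the intersection is x = (a_i − a_j) / (j − i). Reading off the sorted break points: {-7, -5, -4, 1}.
Verification: at each break x_0, at least two indices attain the minimum of min_i(a_i + i · x_0).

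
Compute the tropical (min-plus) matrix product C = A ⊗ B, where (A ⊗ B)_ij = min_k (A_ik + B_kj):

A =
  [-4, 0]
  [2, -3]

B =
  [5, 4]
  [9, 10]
A ⊗ B =
  [1, 0]
  [6, 6]

Apply the min-plus product entry-by-entry:
  C[0][0] = min over k of (A[0][0] + B[0][0] = -4 + 5 = 1, A[0][1] + B[1][0] = 0 + 9 = 9) = 1 (attained at k = 0)
  C[0][1] = min over k of (A[0][0] + B[0][1] = -4 + 4 = 0, A[0][1] + B[1][1] = 0 + 10 = 10) = 0 (attained at k = 0)
  C[1][0] = min over k of (A[1][0] + B[0][0] = 2 + 5 = 7, A[1][1] + B[1][0] = -3 + 9 = 6) = 6 (attained at k = 1)
  C[1][1] = min over k of (A[1][0] + B[0][1] = 2 + 4 = 6, A[1][1] + B[1][1] = -3 + 10 = 7) = 6 (attained at k = 0)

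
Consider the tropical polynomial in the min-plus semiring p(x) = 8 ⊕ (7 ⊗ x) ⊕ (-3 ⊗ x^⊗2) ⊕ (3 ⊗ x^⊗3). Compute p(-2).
p(-2) = -7

A tropical monomial a ⊗ x^⊗i evaluates to a + i · x. Evaluating each term at x = -2:
  Term 0 contributes 8 + 0 · -2 = 8
  Term 1 contributes 7 + 1 · -2 = 5
  Term 2 contributes -3 + 2 · -2 = -7
  Term 3 contributes 3 + 3 · -2 = -3
p(-2) = ⊕ of these = min[8, 5, -7, -3] = -7.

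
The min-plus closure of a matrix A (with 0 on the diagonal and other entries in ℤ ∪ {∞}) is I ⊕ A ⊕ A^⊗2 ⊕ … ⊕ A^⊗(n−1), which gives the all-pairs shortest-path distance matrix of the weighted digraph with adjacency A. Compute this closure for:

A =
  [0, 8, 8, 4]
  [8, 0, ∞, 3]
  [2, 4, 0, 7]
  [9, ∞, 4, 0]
Closure =
  [0, 8, 8, 4]
  [8, 0, 7, 3]
  [2, 4, 0, 6]
  [6, 8, 4, 0]

This is the Floyd-Warshall all-pairs shortest-path computation. For each intermediate vertex k = 0, 1, …, 3, update dist[i][j] ← min(dist[i][j], dist[i][k] + dist[k][j]). The final matrix gives, for each (i, j), the minimum total weight of any directed path from i to j (possibly empty when i = j).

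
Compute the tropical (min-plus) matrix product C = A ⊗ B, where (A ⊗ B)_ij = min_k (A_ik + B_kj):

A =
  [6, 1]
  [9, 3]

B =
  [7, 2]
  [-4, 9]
A ⊗ B =
  [-3, 8]
  [-1, 11]

Apply the min-plus product entry-by-entry:
  C[0][0] = min over k of (A[0][0] + B[0][0] = 6 + 7 = 13, A[0][1] + B[1][0] = 1 + -4 = -3) = -3 (attained at k = 1)
  C[0][1] = min over k of (A[0][0] + B[0][1] = 6 + 2 = 8, A[0][1] + B[1][1] = 1 + 9 = 10) = 8 (attained at k = 0)
  C[1][0] = min over k of (A[1][0] + B[0][0] = 9 + 7 = 16, A[1][1] + B[1][0] = 3 + -4 = -1) = -1 (attained at k = 1)
  C[1][1] = min over k of (A[1][0] + B[0][1] = 9 + 2 = 11, A[1][1] + B[1][1] = 3 + 9 = 12) = 11 (attained at k = 0)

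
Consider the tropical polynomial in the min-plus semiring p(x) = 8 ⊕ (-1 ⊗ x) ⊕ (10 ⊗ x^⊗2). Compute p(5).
p(5) = 4

A tropical monomial a ⊗ x^⊗i evaluates to a + i · x. Evaluating each term at x = 5:
  Term 0 contributes 8 + 0 · 5 = 8
  Term 1 contributes -1 + 1 · 5 = 4
  Term 2 contributes 10 + 2 · 5 = 20
p(5) = ⊕ of these = min[8, 4, 20] = 4.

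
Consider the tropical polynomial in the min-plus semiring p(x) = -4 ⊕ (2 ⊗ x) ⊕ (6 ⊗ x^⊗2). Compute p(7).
p(7) = -4

A tropical monomial a ⊗ x^⊗i evaluates to a + i · x. Evaluating each term at x = 7:
  Term 0 contributes -4 + 0 · 7 = -4
  Term 1 contributes 2 + 1 · 7 = 9
  Term 2 contributes 6 + 2 · 7 = 20
p(7) = ⊕ of these = min[-4, 9, 20] = -4.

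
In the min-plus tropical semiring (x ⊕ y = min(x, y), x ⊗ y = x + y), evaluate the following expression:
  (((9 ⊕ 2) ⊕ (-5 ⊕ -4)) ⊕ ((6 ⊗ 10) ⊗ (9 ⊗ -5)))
(((9 ⊕ 2) ⊕ (-5 ⊕ -4)) ⊕ ((6 ⊗ 10) ⊗ (9 ⊗ -5))) = -5

Expand innermost to outermost. Recall ⊕ takes the minimum of its arguments and ⊗ takes their sum. Working out the expression (((9 ⊕ 2) ⊕ (-5 ⊕ -4)) ⊕ ((6 ⊗ 10) ⊗ (9 ⊗ -5))) gives -5.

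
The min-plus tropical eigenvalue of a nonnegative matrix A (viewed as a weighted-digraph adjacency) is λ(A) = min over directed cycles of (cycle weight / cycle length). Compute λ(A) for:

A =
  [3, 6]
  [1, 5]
λ(A) = 3

Enumerate directed cycles and compute their means (weight / length). Sample:
  cycle 0 → 0: weight = 3, length = 1, mean = 3/1 ≈ 3.000
  cycle 1 → 1: weight = 5, length = 1, mean = 5/1 ≈ 5.000
  cycle 0 → 1 → 0: weight = 7, length = 2, mean = 7/2 ≈ 3.500
  cycle 1 → 0 → 1: weight = 7, length = 2, mean = 7/2 ≈ 3.500
Minimum mean = 3.000, attained e.g. along the cycle 0 → 0 with weight 3 and length 1. So λ(A) = 3/1 = 3.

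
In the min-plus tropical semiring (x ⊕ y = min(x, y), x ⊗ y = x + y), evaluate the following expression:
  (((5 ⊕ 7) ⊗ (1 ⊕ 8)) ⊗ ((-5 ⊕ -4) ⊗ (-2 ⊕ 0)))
(((5 ⊕ 7) ⊗ (1 ⊕ 8)) ⊗ ((-5 ⊕ -4) ⊗ (-2 ⊕ 0))) = -1

Expand innermost to outermost. Recall ⊕ takes the minimum of its arguments and ⊗ takes their sum. Working out the expression (((5 ⊕ 7) ⊗ (1 ⊕ 8)) ⊗ ((-5 ⊕ -4) ⊗ (-2 ⊕ 0))) gives -1.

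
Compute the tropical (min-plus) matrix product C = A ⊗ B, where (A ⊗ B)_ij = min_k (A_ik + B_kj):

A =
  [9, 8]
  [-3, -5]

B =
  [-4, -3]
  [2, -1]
A ⊗ B =
  [5, 6]
  [-7, -6]

Apply the min-plus product entry-by-entry:
  C[0][0] = min over k of (A[0][0] + B[0][0] = 9 + -4 = 5, A[0][1] + B[1][0] = 8 + 2 = 10) = 5 (attained at k = 0)
  C[0][1] = min over k of (A[0][0] + B[0][1] = 9 + -3 = 6, A[0][1] + B[1][1] = 8 + -1 = 7) = 6 (attained at k = 0)
  C[1][0] = min over k of (A[1][0] + B[0][0] = -3 + -4 = -7, A[1][1] + B[1][0] = -5 + 2 = -3) = -7 (attained at k = 0)
  C[1][1] = min over k of (A[1][0] + B[0][1] = -3 + -3 = -6, A[1][1] + B[1][1] = -5 + -1 = -6) = -6 (attained at k = 0)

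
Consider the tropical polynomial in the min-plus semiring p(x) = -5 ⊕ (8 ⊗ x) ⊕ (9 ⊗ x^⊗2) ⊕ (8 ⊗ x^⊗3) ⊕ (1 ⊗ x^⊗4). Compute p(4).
p(4) = -5

A tropical monomial a ⊗ x^⊗i evaluates to a + i · x. Evaluating each term at x = 4:
  Term 0 contributes -5 + 0 · 4 = -5
  Term 1 contributes 8 + 1 · 4 = 12
  Term 2 contributes 9 + 2 · 4 = 17
  Term 3 contributes 8 + 3 · 4 = 20
  Term 4 contributes 1 + 4 · 4 = 17
p(4) = ⊕ of these = min[-5, 12, 17, 20, 17] = -5.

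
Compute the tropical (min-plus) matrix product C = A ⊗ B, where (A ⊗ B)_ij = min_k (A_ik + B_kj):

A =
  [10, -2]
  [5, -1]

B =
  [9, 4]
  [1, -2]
A ⊗ B =
  [-1, -4]
  [0, -3]

Apply the min-plus product entry-by-entry:
  C[0][0] = min over k of (A[0][0] + B[0][0] = 10 + 9 = 19, A[0][1] + B[1][0] = -2 + 1 = -1) = -1 (attained at k = 1)
  C[0][1] = min over k of (A[0][0] + B[0][1] = 10 + 4 = 14, A[0][1] + B[1][1] = -2 + -2 = -4) = -4 (attained at k = 1)
  C[1][0] = min over k of (A[1][0] + B[0][0] = 5 + 9 = 14, A[1][1] + B[1][0] = -1 + 1 = 0) = 0 (attained at k = 1)
  C[1][1] = min over k of (A[1][0] + B[0][1] = 5 + 4 = 9, A[1][1] + B[1][1] = -1 + -2 = -3) = -3 (attained at k = 1)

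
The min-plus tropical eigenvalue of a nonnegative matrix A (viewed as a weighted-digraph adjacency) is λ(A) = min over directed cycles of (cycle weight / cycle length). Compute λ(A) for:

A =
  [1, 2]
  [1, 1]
λ(A) = 1

Enumerate directed cycles and compute their means (weight / length). Sample:
  cycle 0 → 0: weight = 1, length = 1, mean = 1/1 ≈ 1.000
  cycle 1 → 1: weight = 1, length = 1, mean = 1/1 ≈ 1.000
  cycle 0 → 1 → 0: weight = 3, length = 2, mean = 3/2 ≈ 1.500
  cycle 1 → 0 → 1: weight = 3, length = 2, mean = 3/2 ≈ 1.500
Minimum mean = 1.000, attained e.g. along the cycle 0 → 0 with weight 1 and length 1. So λ(A) = 1/1 = 1.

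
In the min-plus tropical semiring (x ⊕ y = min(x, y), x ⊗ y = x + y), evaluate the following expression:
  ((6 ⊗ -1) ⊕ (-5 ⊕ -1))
((6 ⊗ -1) ⊕ (-5 ⊕ -1)) = -5

Expand innermost to outermost. Recall ⊕ takes the minimum of its arguments and ⊗ takes their sum. Working out the expression ((6 ⊗ -1) ⊕ (-5 ⊕ -1)) gives -5.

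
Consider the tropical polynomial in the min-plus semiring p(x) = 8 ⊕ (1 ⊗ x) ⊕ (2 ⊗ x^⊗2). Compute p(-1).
p(-1) = 0

A tropical monomial a ⊗ x^⊗i evaluates to a + i · x. Evaluating each term at x = -1:
  Term 0 contributes 8 + 0 · -1 = 8
  Term 1 contributes 1 + 1 · -1 = 0
  Term 2 contributes 2 + 2 · -1 = 0
p(-1) = ⊕ of these = min[8, 0, 0] = 0.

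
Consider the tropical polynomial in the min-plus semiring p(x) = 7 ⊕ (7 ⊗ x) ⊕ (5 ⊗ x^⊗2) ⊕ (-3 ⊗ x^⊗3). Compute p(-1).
p(-1) = -6

A tropical monomial a ⊗ x^⊗i evaluates to a + i · x. Evaluating each term at x = -1:
  Term 0 contributes 7 + 0 · -1 = 7
  Term 1 contributes 7 + 1 · -1 = 6
  Term 2 contributes 5 + 2 · -1 = 3
  Term 3 contributes -3 + 3 · -1 = -6
p(-1) = ⊕ of these = min[7, 6, 3, -6] = -6.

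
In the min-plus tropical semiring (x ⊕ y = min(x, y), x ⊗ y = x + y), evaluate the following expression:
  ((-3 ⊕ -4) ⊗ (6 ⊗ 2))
((-3 ⊕ -4) ⊗ (6 ⊗ 2)) = 4

Expand innermost to outermost. Recall ⊕ takes the minimum of its arguments and ⊗ takes their sum. Working out the expression ((-3 ⊕ -4) ⊗ (6 ⊗ 2)) gives 4.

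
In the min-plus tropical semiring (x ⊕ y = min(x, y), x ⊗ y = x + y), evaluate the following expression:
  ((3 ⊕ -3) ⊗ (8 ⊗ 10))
((3 ⊕ -3) ⊗ (8 ⊗ 10)) = 15

Expand innermost to outermost. Recall ⊕ takes the minimum of its arguments and ⊗ takes their sum. Working out the expression ((3 ⊕ -3) ⊗ (8 ⊗ 10)) gives 15.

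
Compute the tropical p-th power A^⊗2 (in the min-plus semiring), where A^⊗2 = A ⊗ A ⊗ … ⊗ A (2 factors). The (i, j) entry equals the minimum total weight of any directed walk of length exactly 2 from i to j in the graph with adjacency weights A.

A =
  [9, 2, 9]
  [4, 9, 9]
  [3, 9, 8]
A^⊗2 =
  [6, 11, 11]
  [12, 6, 13]
  [11, 5, 12]

Each entry (A^⊗2)_ij equals the minimum over all length-2 walks i = v_0 → v_1 → … → v_2 = j of Σ_t A[v_t][v_{t+1}]. For example, for (i, j) = (0, 2) we minimise over 3 possible intermediate vertex sequences; the minimum is 11, attained along the walk 0 → 1 → 2.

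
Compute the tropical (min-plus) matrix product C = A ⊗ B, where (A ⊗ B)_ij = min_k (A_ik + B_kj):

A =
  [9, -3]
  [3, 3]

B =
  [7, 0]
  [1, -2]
A ⊗ B =
  [-2, -5]
  [4, 1]

Apply the min-plus product entry-by-entry:
  C[0][0] = min over k of (A[0][0] + B[0][0] = 9 + 7 = 16, A[0][1] + B[1][0] = -3 + 1 = -2) = -2 (attained at k = 1)
  C[0][1] = min over k of (A[0][0] + B[0][1] = 9 + 0 = 9, A[0][1] + B[1][1] = -3 + -2 = -5) = -5 (attained at k = 1)
  C[1][0] = min over k of (A[1][0] + B[0][0] = 3 + 7 = 10, A[1][1] + B[1][0] = 3 + 1 = 4) = 4 (attained at k = 1)
  C[1][1] = min over k of (A[1][0] + B[0][1] = 3 + 0 = 3, A[1][1] + B[1][1] = 3 + -2 = 1) = 1 (attained at k = 1)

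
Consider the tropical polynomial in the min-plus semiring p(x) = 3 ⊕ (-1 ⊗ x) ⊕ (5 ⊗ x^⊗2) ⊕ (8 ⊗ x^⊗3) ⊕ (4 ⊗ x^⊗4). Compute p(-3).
p(-3) = -8

A tropical monomial a ⊗ x^⊗i evaluates to a + i · x. Evaluating each term at x = -3:
  Term 0 contributes 3 + 0 · -3 = 3
  Term 1 contributes -1 + 1 · -3 = -4
  Term 2 contributes 5 + 2 · -3 = -1
  Term 3 contributes 8 + 3 · -3 = -1
  Term 4 contributes 4 + 4 · -3 = -8
p(-3) = ⊕ of these = min[3, -4, -1, -1, -8] = -8.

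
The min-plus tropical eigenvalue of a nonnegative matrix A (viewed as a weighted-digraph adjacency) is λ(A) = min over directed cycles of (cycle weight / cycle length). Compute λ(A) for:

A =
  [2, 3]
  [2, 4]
λ(A) = 2

Enumerate directed cycles and compute their means (weight / length). Sample:
  cycle 0 → 0: weight = 2, length = 1, mean = 2/1 ≈ 2.000
  cycle 1 → 1: weight = 4, length = 1, mean = 4/1 ≈ 4.000
  cycle 0 → 1 → 0: weight = 5, length = 2, mean = 5/2 ≈ 2.500
  cycle 1 → 0 → 1: weight = 5, length = 2, mean = 5/2 ≈ 2.500
Minimum mean = 2.000, attained e.g. along the cycle 0 → 0 with weight 2 and length 1. So λ(A) = 2/1 = 2.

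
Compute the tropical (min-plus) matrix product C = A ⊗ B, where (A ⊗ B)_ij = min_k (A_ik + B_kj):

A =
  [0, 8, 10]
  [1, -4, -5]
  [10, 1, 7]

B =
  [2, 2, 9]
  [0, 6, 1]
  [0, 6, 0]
A ⊗ B =
  [2, 2, 9]
  [-5, 1, -5]
  [1, 7, 2]

Apply the min-plus product entry-by-entry:
  C[0][0] = min over k of (A[0][0] + B[0][0] = 0 + 2 = 2, A[0][1] + B[1][0] = 8 + 0 = 8, A[0][2] + B[2][0] = 10 + 0 = 10) = 2 (attained at k = 0)
  C[0][1] = min over k of (A[0][0] + B[0][1] = 0 + 2 = 2, A[0][1] + B[1][1] = 8 + 6 = 14, A[0][2] + B[2][1] = 10 + 6 = 16) = 2 (attained at k = 0)
  C[0][2] = min over k of (A[0][0] + B[0][2] = 0 + 9 = 9, A[0][1] + B[1][2] = 8 + 1 = 9, A[0][2] + B[2][2] = 10 + 0 = 10) = 9 (attained at k = 0)
  C[1][0] = min over k of (A[1][0] + B[0][0] = 1 + 2 = 3, A[1][1] + B[1][0] = -4 + 0 = -4, A[1][2] + B[2][0] = -5 + 0 = -5) = -5 (attained at k = 2)
  C[1][1] = min over k of (A[1][0] + B[0][1] = 1 + 2 = 3, A[1][1] + B[1][1] = -4 + 6 = 2, A[1][2] + B[2][1] = -5 + 6 = 1) = 1 (attained at k = 2)
  C[1][2] = min over k of (A[1][0] + B[0][2] = 1 + 9 = 10, A[1][1] + B[1][2] = -4 + 1 = -3, A[1][2] + B[2][2] = -5 + 0 = -5) = -5 (attained at k = 2)
  C[2][0] = min over k of (A[2][0] + B[0][0] = 10 + 2 = 12, A[2][1] + B[1][0] = 1 + 0 = 1, A[2][2] + B[2][0] = 7 + 0 = 7) = 1 (attained at k = 1)
  C[2][1] = min over k of (A[2][0] + B[0][1] = 10 + 2 = 12, A[2][1] + B[1][1] = 1 + 6 = 7, A[2][2] + B[2][1] = 7 + 6 = 13) = 7 (attained at k = 1)
  C[2][2] = min over k of (A[2][0] + B[0][2] = 10 + 9 = 19, A[2][1] + B[1][2] = 1 + 1 = 2, A[2][2] + B[2][2] = 7 + 0 = 7) = 2 (attained at k = 1)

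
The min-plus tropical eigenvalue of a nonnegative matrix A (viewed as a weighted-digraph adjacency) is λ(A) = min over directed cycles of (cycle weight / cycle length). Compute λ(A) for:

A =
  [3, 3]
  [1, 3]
λ(A) = 2

Enumerate directed cycles and compute their means (weight / length). Sample:
  cycle 0 → 0: weight = 3, length = 1, mean = 3/1 ≈ 3.000
  cycle 1 → 1: weight = 3, length = 1, mean = 3/1 ≈ 3.000
  cycle 0 → 1 → 0: weight = 4, length = 2, mean = 4/2 ≈ 2.000
  cycle 1 → 0 → 1: weight = 4, length = 2, mean = 4/2 ≈ 2.000
Minimum mean = 2.000, attained e.g. along the cycle 0 → 1 → 0 with weight 4 and length 2. So λ(A) = 4/2 = 2.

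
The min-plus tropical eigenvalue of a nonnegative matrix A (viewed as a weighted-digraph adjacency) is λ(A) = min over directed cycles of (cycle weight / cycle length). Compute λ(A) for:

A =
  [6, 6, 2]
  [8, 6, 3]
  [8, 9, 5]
λ(A) = 5

Enumerate directed cycles and compute their means (weight / length). Sample:
  cycle 0 → 0: weight = 6, length = 1, mean = 6/1 ≈ 6.000
  cycle 1 → 1: weight = 6, length = 1, mean = 6/1 ≈ 6.000
  cycle 2 → 2: weight = 5, length = 1, mean = 5/1 ≈ 5.000
  cycle 0 → 1 → 0: weight = 14, length = 2, mean = 14/2 ≈ 7.000
  cycle 0 → 2 → 0: weight = 10, length = 2, mean = 10/2 ≈ 5.000
  cycle 1 → 0 → 1: weight = 14, length = 2, mean = 14/2 ≈ 7.000
Minimum mean = 5.000, attained e.g. along the cycle 2 → 2 with weight 5 and length 1. So λ(A) = 5/1 = 5.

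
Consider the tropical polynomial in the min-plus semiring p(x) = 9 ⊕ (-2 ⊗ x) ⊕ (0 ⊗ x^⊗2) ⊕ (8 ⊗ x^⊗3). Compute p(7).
p(7) = 5

A tropical monomial a ⊗ x^⊗i evaluates to a + i · x. Evaluating each term at x = 7:
  Term 0 contributes 9 + 0 · 7 = 9
  Term 1 contributes -2 + 1 · 7 = 5
  Term 2 contributes 0 + 2 · 7 = 14
  Term 3 contributes 8 + 3 · 7 = 29
p(7) = ⊕ of these = min[9, 5, 14, 29] = 5.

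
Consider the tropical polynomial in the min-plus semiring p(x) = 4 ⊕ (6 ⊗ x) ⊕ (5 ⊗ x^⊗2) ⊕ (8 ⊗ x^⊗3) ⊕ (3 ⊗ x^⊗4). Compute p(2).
p(2) = 4

A tropical monomial a ⊗ x^⊗i evaluates to a + i · x. Evaluating each term at x = 2:
  Term 0 contributes 4 + 0 · 2 = 4
  Term 1 contributes 6 + 1 · 2 = 8
  Term 2 contributes 5 + 2 · 2 = 9
  Term 3 contributes 8 + 3 · 2 = 14
  Term 4 contributes 3 + 4 · 2 = 11
p(2) = ⊕ of these = min[4, 8, 9, 14, 11] = 4.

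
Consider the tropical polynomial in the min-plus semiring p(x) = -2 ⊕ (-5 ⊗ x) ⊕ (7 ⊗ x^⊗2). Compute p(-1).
p(-1) = -6

A tropical monomial a ⊗ x^⊗i evaluates to a + i · x. Evaluating each term at x = -1:
  Term 0 contributes -2 + 0 · -1 = -2
  Term 1 contributes -5 + 1 · -1 = -6
  Term 2 contributes 7 + 2 · -1 = 5
p(-1) = ⊕ of these = min[-2, -6, 5] = -6.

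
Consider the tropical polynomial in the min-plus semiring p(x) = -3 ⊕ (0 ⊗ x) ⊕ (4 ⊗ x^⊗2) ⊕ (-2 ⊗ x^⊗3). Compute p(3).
p(3) = -3

A tropical monomial a ⊗ x^⊗i evaluates to a + i · x. Evaluating each term at x = 3:
  Term 0 contributes -3 + 0 · 3 = -3
  Term 1 contributes 0 + 1 · 3 = 3
  Term 2 contributes 4 + 2 · 3 = 10
  Term 3 contributes -2 + 3 · 3 = 7
p(3) = ⊕ of these = min[-3, 3, 10, 7] = -3.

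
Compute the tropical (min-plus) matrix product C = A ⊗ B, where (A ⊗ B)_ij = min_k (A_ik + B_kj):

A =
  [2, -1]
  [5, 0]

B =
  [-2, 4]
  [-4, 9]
A ⊗ B =
  [-5, 6]
  [-4, 9]

Apply the min-plus product entry-by-entry:
  C[0][0] = min over k of (A[0][0] + B[0][0] = 2 + -2 = 0, A[0][1] + B[1][0] = -1 + -4 = -5) = -5 (attained at k = 1)
  C[0][1] = min over k of (A[0][0] + B[0][1] = 2 + 4 = 6, A[0][1] + B[1][1] = -1 + 9 = 8) = 6 (attained at k = 0)
  C[1][0] = min over k of (A[1][0] + B[0][0] = 5 + -2 = 3, A[1][1] + B[1][0] = 0 + -4 = -4) = -4 (attained at k = 1)
  C[1][1] = min over k of (A[1][0] + B[0][1] = 5 + 4 = 9, A[1][1] + B[1][1] = 0 + 9 = 9) = 9 (attained at k = 0)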